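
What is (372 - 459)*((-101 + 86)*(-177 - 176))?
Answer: -460665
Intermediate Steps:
(372 - 459)*((-101 + 86)*(-177 - 176)) = -(-1305)*(-353) = -87*5295 = -460665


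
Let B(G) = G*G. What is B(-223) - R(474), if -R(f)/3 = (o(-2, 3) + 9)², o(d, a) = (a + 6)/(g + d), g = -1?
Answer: 49837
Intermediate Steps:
o(d, a) = (6 + a)/(-1 + d) (o(d, a) = (a + 6)/(-1 + d) = (6 + a)/(-1 + d))
B(G) = G²
R(f) = -108 (R(f) = -3*((6 + 3)/(-1 - 2) + 9)² = -3*(9/(-3) + 9)² = -3*(-⅓*9 + 9)² = -3*(-3 + 9)² = -3*6² = -3*36 = -108)
B(-223) - R(474) = (-223)² - 1*(-108) = 49729 + 108 = 49837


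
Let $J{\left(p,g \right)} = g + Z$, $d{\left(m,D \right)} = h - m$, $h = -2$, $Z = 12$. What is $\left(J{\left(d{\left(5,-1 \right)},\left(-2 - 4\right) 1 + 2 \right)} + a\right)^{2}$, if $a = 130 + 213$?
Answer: $123201$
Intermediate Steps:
$d{\left(m,D \right)} = -2 - m$
$J{\left(p,g \right)} = 12 + g$ ($J{\left(p,g \right)} = g + 12 = 12 + g$)
$a = 343$
$\left(J{\left(d{\left(5,-1 \right)},\left(-2 - 4\right) 1 + 2 \right)} + a\right)^{2} = \left(\left(12 + \left(\left(-2 - 4\right) 1 + 2\right)\right) + 343\right)^{2} = \left(\left(12 + \left(\left(-6\right) 1 + 2\right)\right) + 343\right)^{2} = \left(\left(12 + \left(-6 + 2\right)\right) + 343\right)^{2} = \left(\left(12 - 4\right) + 343\right)^{2} = \left(8 + 343\right)^{2} = 351^{2} = 123201$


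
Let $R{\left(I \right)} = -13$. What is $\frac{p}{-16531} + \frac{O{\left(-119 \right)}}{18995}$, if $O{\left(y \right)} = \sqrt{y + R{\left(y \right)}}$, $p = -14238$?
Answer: $\frac{14238}{16531} + \frac{2 i \sqrt{33}}{18995} \approx 0.86129 + 0.00060485 i$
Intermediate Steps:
$O{\left(y \right)} = \sqrt{-13 + y}$ ($O{\left(y \right)} = \sqrt{y - 13} = \sqrt{-13 + y}$)
$\frac{p}{-16531} + \frac{O{\left(-119 \right)}}{18995} = - \frac{14238}{-16531} + \frac{\sqrt{-13 - 119}}{18995} = \left(-14238\right) \left(- \frac{1}{16531}\right) + \sqrt{-132} \cdot \frac{1}{18995} = \frac{14238}{16531} + 2 i \sqrt{33} \cdot \frac{1}{18995} = \frac{14238}{16531} + \frac{2 i \sqrt{33}}{18995}$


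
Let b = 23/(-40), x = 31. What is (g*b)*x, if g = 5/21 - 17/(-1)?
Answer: -129053/420 ≈ -307.27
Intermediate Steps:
g = 362/21 (g = 5*(1/21) - 17*(-1) = 5/21 + 17 = 362/21 ≈ 17.238)
b = -23/40 (b = 23*(-1/40) = -23/40 ≈ -0.57500)
(g*b)*x = ((362/21)*(-23/40))*31 = -4163/420*31 = -129053/420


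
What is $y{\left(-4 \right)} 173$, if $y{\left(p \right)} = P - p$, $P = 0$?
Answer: $692$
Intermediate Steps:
$y{\left(p \right)} = - p$ ($y{\left(p \right)} = 0 - p = - p$)
$y{\left(-4 \right)} 173 = \left(-1\right) \left(-4\right) 173 = 4 \cdot 173 = 692$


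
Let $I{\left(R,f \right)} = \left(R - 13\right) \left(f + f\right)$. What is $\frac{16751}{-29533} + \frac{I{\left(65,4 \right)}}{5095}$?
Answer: $- \frac{10437231}{21495805} \approx -0.48555$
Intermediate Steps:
$I{\left(R,f \right)} = 2 f \left(-13 + R\right)$ ($I{\left(R,f \right)} = \left(-13 + R\right) 2 f = 2 f \left(-13 + R\right)$)
$\frac{16751}{-29533} + \frac{I{\left(65,4 \right)}}{5095} = \frac{16751}{-29533} + \frac{2 \cdot 4 \left(-13 + 65\right)}{5095} = 16751 \left(- \frac{1}{29533}\right) + 2 \cdot 4 \cdot 52 \cdot \frac{1}{5095} = - \frac{2393}{4219} + 416 \cdot \frac{1}{5095} = - \frac{2393}{4219} + \frac{416}{5095} = - \frac{10437231}{21495805}$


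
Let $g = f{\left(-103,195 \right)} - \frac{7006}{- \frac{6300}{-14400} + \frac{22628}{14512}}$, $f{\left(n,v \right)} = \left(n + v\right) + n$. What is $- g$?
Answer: $\frac{101989819}{28977} \approx 3519.7$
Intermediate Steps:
$f{\left(n,v \right)} = v + 2 n$
$g = - \frac{101989819}{28977}$ ($g = \left(195 + 2 \left(-103\right)\right) - \frac{7006}{- \frac{6300}{-14400} + \frac{22628}{14512}} = \left(195 - 206\right) - \frac{7006}{\left(-6300\right) \left(- \frac{1}{14400}\right) + 22628 \cdot \frac{1}{14512}} = -11 - \frac{7006}{\frac{7}{16} + \frac{5657}{3628}} = -11 - \frac{7006}{\frac{28977}{14512}} = -11 - \frac{101671072}{28977} = - \frac{101989819}{28977} \approx -3519.7$)
$- g = \left(-1\right) \left(- \frac{101989819}{28977}\right) = \frac{101989819}{28977}$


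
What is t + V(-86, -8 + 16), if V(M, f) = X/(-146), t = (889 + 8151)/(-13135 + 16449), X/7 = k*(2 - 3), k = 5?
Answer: 717915/241922 ≈ 2.9675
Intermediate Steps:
X = -35 (X = 7*(5*(2 - 3)) = 7*(5*(-1)) = 7*(-5) = -35)
t = 4520/1657 (t = 9040/3314 = 9040*(1/3314) = 4520/1657 ≈ 2.7278)
V(M, f) = 35/146 (V(M, f) = -35/(-146) = -35*(-1/146) = 35/146)
t + V(-86, -8 + 16) = 4520/1657 + 35/146 = 717915/241922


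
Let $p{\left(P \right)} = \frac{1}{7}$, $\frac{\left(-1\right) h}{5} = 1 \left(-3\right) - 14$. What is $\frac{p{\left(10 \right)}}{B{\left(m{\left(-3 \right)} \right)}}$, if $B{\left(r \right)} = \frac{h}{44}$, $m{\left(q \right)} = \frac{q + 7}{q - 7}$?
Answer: $\frac{44}{595} \approx 0.07395$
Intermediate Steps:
$h = 85$ ($h = - 5 \left(1 \left(-3\right) - 14\right) = - 5 \left(-3 - 14\right) = \left(-5\right) \left(-17\right) = 85$)
$p{\left(P \right)} = \frac{1}{7}$
$m{\left(q \right)} = \frac{7 + q}{-7 + q}$
$B{\left(r \right)} = \frac{85}{44}$
$\frac{p{\left(10 \right)}}{B{\left(m{\left(-3 \right)} \right)}} = \frac{1}{7 \cdot \frac{85}{44}} = \frac{1}{7} \cdot \frac{44}{85} = \frac{44}{595}$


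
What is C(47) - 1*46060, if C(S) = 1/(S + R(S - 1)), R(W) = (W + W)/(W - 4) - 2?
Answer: -45645439/991 ≈ -46060.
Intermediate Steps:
R(W) = -2 + 2*W/(-4 + W) (R(W) = (2*W)/(-4 + W) - 2 = 2*W/(-4 + W) - 2 = -2 + 2*W/(-4 + W))
C(S) = 1/(S + 8/(-5 + S)) (C(S) = 1/(S + 8/(-4 + (S - 1))) = 1/(S + 8/(-4 + (-1 + S))) = 1/(S + 8/(-5 + S)))
C(47) - 1*46060 = (-5 + 47)/(8 + 47*(-5 + 47)) - 1*46060 = 42/(8 + 47*42) - 46060 = 42/(8 + 1974) - 46060 = 42/1982 - 46060 = (1/1982)*42 - 46060 = 21/991 - 46060 = -45645439/991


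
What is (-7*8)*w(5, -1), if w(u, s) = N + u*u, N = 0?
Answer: -1400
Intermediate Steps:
w(u, s) = u**2 (w(u, s) = 0 + u*u = 0 + u**2 = u**2)
(-7*8)*w(5, -1) = -7*8*5**2 = -56*25 = -1400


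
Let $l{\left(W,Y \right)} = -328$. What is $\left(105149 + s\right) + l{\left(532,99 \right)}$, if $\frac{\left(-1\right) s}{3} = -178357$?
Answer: $639892$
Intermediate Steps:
$s = 535071$ ($s = \left(-3\right) \left(-178357\right) = 535071$)
$\left(105149 + s\right) + l{\left(532,99 \right)} = \left(105149 + 535071\right) - 328 = 640220 - 328 = 639892$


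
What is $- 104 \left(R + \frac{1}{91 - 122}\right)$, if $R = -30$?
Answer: $\frac{96824}{31} \approx 3123.4$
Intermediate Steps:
$- 104 \left(R + \frac{1}{91 - 122}\right) = - 104 \left(-30 + \frac{1}{91 - 122}\right) = - 104 \left(-30 + \frac{1}{-31}\right) = - 104 \left(-30 - \frac{1}{31}\right) = \left(-104\right) \left(- \frac{931}{31}\right) = \frac{96824}{31}$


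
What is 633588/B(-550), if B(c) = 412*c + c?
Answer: -316794/113575 ≈ -2.7893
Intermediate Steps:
B(c) = 413*c
633588/B(-550) = 633588/((413*(-550))) = 633588/(-227150) = 633588*(-1/227150) = -316794/113575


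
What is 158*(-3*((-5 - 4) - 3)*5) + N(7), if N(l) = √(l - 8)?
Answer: 28440 + I ≈ 28440.0 + 1.0*I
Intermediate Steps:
N(l) = √(-8 + l)
158*(-3*((-5 - 4) - 3)*5) + N(7) = 158*(-3*((-5 - 4) - 3)*5) + √(-8 + 7) = 158*(-3*(-9 - 3)*5) + √(-1) = 158*(-3*(-12)*5) + I = 158*(36*5) + I = 158*180 + I = 28440 + I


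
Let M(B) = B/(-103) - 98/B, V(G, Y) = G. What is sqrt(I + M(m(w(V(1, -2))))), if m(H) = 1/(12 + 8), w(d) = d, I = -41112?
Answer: I*sqrt(45695085315)/1030 ≈ 207.54*I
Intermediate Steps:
m(H) = 1/20
M(B) = -98/B - B/103 (M(B) = B*(-1/103) - 98/B = -B/103 - 98/B = -98/B - B/103)
sqrt(I + M(m(w(V(1, -2))))) = sqrt(-41112 + (-98/1/20 - 1/103*1/20)) = sqrt(-41112 + (-98*20 - 1/2060)) = sqrt(-41112 + (-1960 - 1/2060)) = sqrt(-41112 - 4037601/2060) = sqrt(-88728321/2060) = I*sqrt(45695085315)/1030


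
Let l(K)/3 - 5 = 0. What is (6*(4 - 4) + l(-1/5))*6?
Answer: 90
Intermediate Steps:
l(K) = 15 (l(K) = 15 + 3*0 = 15 + 0 = 15)
(6*(4 - 4) + l(-1/5))*6 = (6*(4 - 4) + 15)*6 = (6*0 + 15)*6 = (0 + 15)*6 = 15*6 = 90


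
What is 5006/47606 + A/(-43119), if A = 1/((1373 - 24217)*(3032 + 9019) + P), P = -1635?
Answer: 29711689453317706/282551875372255203 ≈ 0.10515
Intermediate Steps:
A = -1/275294679 (A = 1/((1373 - 24217)*(3032 + 9019) - 1635) = 1/(-22844*12051 - 1635) = 1/(-275293044 - 1635) = 1/(-275294679) = -1/275294679 ≈ -3.6325e-9)
5006/47606 + A/(-43119) = 5006/47606 - 1/275294679/(-43119) = 5006*(1/47606) - 1/275294679*(-1/43119) = 2503/23803 + 1/11870431263801 = 29711689453317706/282551875372255203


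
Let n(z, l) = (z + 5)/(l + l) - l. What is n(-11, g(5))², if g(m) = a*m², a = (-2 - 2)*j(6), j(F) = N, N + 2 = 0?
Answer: 1600240009/40000 ≈ 40006.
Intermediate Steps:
N = -2 (N = -2 + 0 = -2)
j(F) = -2
a = 8 (a = (-2 - 2)*(-2) = -4*(-2) = 8)
g(m) = 8*m²
n(z, l) = -l + (5 + z)/(2*l) (n(z, l) = (5 + z)/((2*l)) - l = (5 + z)*(1/(2*l)) - l = (5 + z)/(2*l) - l = -l + (5 + z)/(2*l))
n(-11, g(5))² = ((5 - 11 - 2*(8*5²)²)/(2*((8*5²))))² = ((5 - 11 - 2*(8*25)²)/(2*((8*25))))² = ((½)*(5 - 11 - 2*200²)/200)² = ((½)*(1/200)*(5 - 11 - 2*40000))² = ((½)*(1/200)*(5 - 11 - 80000))² = ((½)*(1/200)*(-80006))² = (-40003/200)² = 1600240009/40000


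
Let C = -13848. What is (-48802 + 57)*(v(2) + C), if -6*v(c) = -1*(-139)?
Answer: 4056900115/6 ≈ 6.7615e+8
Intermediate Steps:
v(c) = -139/6 (v(c) = -(-1)*(-139)/6 = -1/6*139 = -139/6)
(-48802 + 57)*(v(2) + C) = (-48802 + 57)*(-139/6 - 13848) = -48745*(-83227/6) = 4056900115/6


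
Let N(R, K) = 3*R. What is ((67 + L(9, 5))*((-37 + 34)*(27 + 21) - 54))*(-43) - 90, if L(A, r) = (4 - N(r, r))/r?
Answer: 2758086/5 ≈ 5.5162e+5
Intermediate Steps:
L(A, r) = (4 - 3*r)/r
((67 + L(9, 5))*((-37 + 34)*(27 + 21) - 54))*(-43) - 90 = ((67 + (-3 + 4/5))*((-37 + 34)*(27 + 21) - 54))*(-43) - 90 = ((67 + (-3 + 4*(1/5)))*(-3*48 - 54))*(-43) - 90 = ((67 + (-3 + 4/5))*(-144 - 54))*(-43) - 90 = ((67 - 11/5)*(-198))*(-43) - 90 = ((324/5)*(-198))*(-43) - 90 = -64152/5*(-43) - 90 = 2758536/5 - 90 = 2758086/5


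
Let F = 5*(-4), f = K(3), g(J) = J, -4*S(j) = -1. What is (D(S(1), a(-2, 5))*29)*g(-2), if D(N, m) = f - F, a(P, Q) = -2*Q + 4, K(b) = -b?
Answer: -986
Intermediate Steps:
S(j) = 1/4 (S(j) = -1/4*(-1) = 1/4)
f = -3 (f = -1*3 = -3)
a(P, Q) = 4 - 2*Q
F = -20
D(N, m) = 17 (D(N, m) = -3 - 1*(-20) = -3 + 20 = 17)
(D(S(1), a(-2, 5))*29)*g(-2) = (17*29)*(-2) = 493*(-2) = -986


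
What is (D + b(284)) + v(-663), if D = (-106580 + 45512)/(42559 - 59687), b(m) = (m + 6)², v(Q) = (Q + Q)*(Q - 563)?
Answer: 7321276099/4282 ≈ 1.7098e+6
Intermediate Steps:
v(Q) = 2*Q*(-563 + Q) (v(Q) = (2*Q)*(-563 + Q) = 2*Q*(-563 + Q))
b(m) = (6 + m)²
D = 15267/4282 (D = -61068/(-17128) = -61068*(-1/17128) = 15267/4282 ≈ 3.5654)
(D + b(284)) + v(-663) = (15267/4282 + (6 + 284)²) + 2*(-663)*(-563 - 663) = (15267/4282 + 290²) + 2*(-663)*(-1226) = (15267/4282 + 84100) + 1625676 = 360131467/4282 + 1625676 = 7321276099/4282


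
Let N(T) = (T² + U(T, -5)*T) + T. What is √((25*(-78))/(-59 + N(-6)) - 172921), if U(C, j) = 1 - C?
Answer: I*√871556311/71 ≈ 415.8*I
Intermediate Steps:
N(T) = T + T² + T*(1 - T) (N(T) = (T² + (1 - T)*T) + T = (T² + T*(1 - T)) + T = T + T² + T*(1 - T))
√((25*(-78))/(-59 + N(-6)) - 172921) = √((25*(-78))/(-59 + 2*(-6)) - 172921) = √(-1950/(-59 - 12) - 172921) = √(-1950/(-71) - 172921) = √(-1950*(-1/71) - 172921) = √(1950/71 - 172921) = √(-12275441/71) = I*√871556311/71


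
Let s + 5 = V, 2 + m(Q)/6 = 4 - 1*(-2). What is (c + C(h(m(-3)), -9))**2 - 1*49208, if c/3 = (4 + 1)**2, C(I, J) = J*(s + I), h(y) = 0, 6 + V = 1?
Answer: -21983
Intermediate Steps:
V = -5 (V = -6 + 1 = -5)
m(Q) = 24 (m(Q) = -12 + 6*(4 - 1*(-2)) = -12 + 6*(4 + 2) = -12 + 6*6 = -12 + 36 = 24)
s = -10 (s = -5 - 5 = -10)
C(I, J) = J*(-10 + I)
c = 75 (c = 3*(4 + 1)**2 = 3*5**2 = 3*25 = 75)
(c + C(h(m(-3)), -9))**2 - 1*49208 = (75 - 9*(-10 + 0))**2 - 1*49208 = (75 - 9*(-10))**2 - 49208 = (75 + 90)**2 - 49208 = 165**2 - 49208 = 27225 - 49208 = -21983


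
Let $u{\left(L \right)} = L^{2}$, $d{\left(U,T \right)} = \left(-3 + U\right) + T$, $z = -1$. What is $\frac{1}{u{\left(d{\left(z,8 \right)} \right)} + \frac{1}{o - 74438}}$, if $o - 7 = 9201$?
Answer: $\frac{65230}{1043679} \approx 0.0625$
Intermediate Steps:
$o = 9208$ ($o = 7 + 9201 = 9208$)
$d{\left(U,T \right)} = -3 + T + U$
$\frac{1}{u{\left(d{\left(z,8 \right)} \right)} + \frac{1}{o - 74438}} = \frac{1}{\left(-3 + 8 - 1\right)^{2} + \frac{1}{9208 - 74438}} = \frac{1}{4^{2} + \frac{1}{9208 - 74438}} = \frac{1}{16 + \frac{1}{-65230}} = \frac{1}{16 - \frac{1}{65230}} = \frac{1}{\frac{1043679}{65230}} = \frac{65230}{1043679}$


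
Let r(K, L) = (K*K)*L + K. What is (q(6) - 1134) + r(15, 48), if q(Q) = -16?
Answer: 9665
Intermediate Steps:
r(K, L) = K + L*K² (r(K, L) = K²*L + K = L*K² + K = K + L*K²)
(q(6) - 1134) + r(15, 48) = (-16 - 1134) + 15*(1 + 15*48) = -1150 + 15*(1 + 720) = -1150 + 15*721 = -1150 + 10815 = 9665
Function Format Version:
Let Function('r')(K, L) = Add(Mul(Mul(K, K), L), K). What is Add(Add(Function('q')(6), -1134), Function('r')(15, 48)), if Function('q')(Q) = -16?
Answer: 9665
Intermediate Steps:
Function('r')(K, L) = Add(K, Mul(L, Pow(K, 2))) (Function('r')(K, L) = Add(Mul(Pow(K, 2), L), K) = Add(Mul(L, Pow(K, 2)), K) = Add(K, Mul(L, Pow(K, 2))))
Add(Add(Function('q')(6), -1134), Function('r')(15, 48)) = Add(Add(-16, -1134), Mul(15, Add(1, Mul(15, 48)))) = Add(-1150, Mul(15, Add(1, 720))) = Add(-1150, Mul(15, 721)) = Add(-1150, 10815) = 9665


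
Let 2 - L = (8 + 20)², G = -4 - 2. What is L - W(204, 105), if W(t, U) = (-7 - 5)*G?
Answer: -854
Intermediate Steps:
G = -6
W(t, U) = 72 (W(t, U) = (-7 - 5)*(-6) = -12*(-6) = 72)
L = -782 (L = 2 - (8 + 20)² = 2 - 1*28² = 2 - 1*784 = 2 - 784 = -782)
L - W(204, 105) = -782 - 1*72 = -782 - 72 = -854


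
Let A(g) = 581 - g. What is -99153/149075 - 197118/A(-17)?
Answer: -14722329672/44573425 ≈ -330.29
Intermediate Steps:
-99153/149075 - 197118/A(-17) = -99153/149075 - 197118/(581 - 1*(-17)) = -99153*1/149075 - 197118/(581 + 17) = -99153/149075 - 197118/598 = -99153/149075 - 197118*1/598 = -99153/149075 - 98559/299 = -14722329672/44573425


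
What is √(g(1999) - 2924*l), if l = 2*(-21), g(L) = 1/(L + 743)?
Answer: √923339810454/2742 ≈ 350.44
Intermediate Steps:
g(L) = 1/(743 + L)
l = -42
√(g(1999) - 2924*l) = √(1/(743 + 1999) - 2924*(-42)) = √(1/2742 + 122808) = √(336739537/2742) = √923339810454/2742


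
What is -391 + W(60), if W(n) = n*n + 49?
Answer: 3258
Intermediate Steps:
W(n) = 49 + n² (W(n) = n² + 49 = 49 + n²)
-391 + W(60) = -391 + (49 + 60²) = -391 + (49 + 3600) = -391 + 3649 = 3258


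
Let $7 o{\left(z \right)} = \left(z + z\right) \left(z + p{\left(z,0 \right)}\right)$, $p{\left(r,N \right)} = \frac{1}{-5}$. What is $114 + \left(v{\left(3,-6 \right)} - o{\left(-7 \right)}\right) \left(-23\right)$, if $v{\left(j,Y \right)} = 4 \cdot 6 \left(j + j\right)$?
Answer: $- \frac{14334}{5} \approx -2866.8$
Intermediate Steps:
$p{\left(r,N \right)} = - \frac{1}{5}$
$v{\left(j,Y \right)} = 48 j$ ($v{\left(j,Y \right)} = 4 \cdot 6 \cdot 2 j = 4 \cdot 12 j = 48 j$)
$o{\left(z \right)} = \frac{2 z \left(- \frac{1}{5} + z\right)}{7}$ ($o{\left(z \right)} = \frac{\left(z + z\right) \left(z - \frac{1}{5}\right)}{7} = \frac{2 z \left(- \frac{1}{5} + z\right)}{7}$)
$114 + \left(v{\left(3,-6 \right)} - o{\left(-7 \right)}\right) \left(-23\right) = 114 + \left(48 \cdot 3 - \frac{2}{35} \left(-7\right) \left(-1 + 5 \left(-7\right)\right)\right) \left(-23\right) = 114 + \left(144 - \frac{2}{35} \left(-7\right) \left(-1 - 35\right)\right) \left(-23\right) = 114 + \left(144 - \frac{2}{35} \left(-7\right) \left(-36\right)\right) \left(-23\right) = 114 + \left(144 - \frac{72}{5}\right) \left(-23\right) = 114 + \frac{648}{5} \left(-23\right) = 114 - \frac{14904}{5} = - \frac{14334}{5}$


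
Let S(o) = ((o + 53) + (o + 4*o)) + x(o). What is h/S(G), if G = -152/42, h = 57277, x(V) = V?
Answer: 171831/83 ≈ 2070.3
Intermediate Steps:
G = -76/21 (G = -152*1/42 = -76/21 ≈ -3.6190)
S(o) = 53 + 7*o (S(o) = ((o + 53) + (o + 4*o)) + o = ((53 + o) + 5*o) + o = (53 + 6*o) + o = 53 + 7*o)
h/S(G) = 57277/(53 + 7*(-76/21)) = 57277/(53 - 76/3) = 57277/(83/3) = 57277*(3/83) = 171831/83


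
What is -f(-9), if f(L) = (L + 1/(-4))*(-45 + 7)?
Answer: -703/2 ≈ -351.50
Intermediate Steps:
f(L) = 19/2 - 38*L (f(L) = (L - 1/4)*(-38) = (-1/4 + L)*(-38) = 19/2 - 38*L)
-f(-9) = -(19/2 - 38*(-9)) = -(19/2 + 342) = -1*703/2 = -703/2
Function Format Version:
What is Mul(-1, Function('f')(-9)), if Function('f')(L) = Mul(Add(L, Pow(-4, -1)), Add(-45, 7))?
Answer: Rational(-703, 2) ≈ -351.50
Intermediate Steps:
Function('f')(L) = Add(Rational(19, 2), Mul(-38, L)) (Function('f')(L) = Mul(Add(L, Rational(-1, 4)), -38) = Mul(Add(Rational(-1, 4), L), -38) = Add(Rational(19, 2), Mul(-38, L)))
Mul(-1, Function('f')(-9)) = Mul(-1, Add(Rational(19, 2), Mul(-38, -9))) = Mul(-1, Add(Rational(19, 2), 342)) = Mul(-1, Rational(703, 2)) = Rational(-703, 2)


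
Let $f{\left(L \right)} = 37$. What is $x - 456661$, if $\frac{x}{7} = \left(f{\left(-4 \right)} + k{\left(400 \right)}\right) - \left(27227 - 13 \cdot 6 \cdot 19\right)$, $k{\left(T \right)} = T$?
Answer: $-633817$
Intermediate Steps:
$x = -177156$ ($x = 7 \left(\left(37 + 400\right) - \left(27227 - 13 \cdot 6 \cdot 19\right)\right) = 7 \left(437 + \left(78 \cdot 19 - 27227\right)\right) = 7 \left(437 + \left(1482 - 27227\right)\right) = 7 \left(437 - 25745\right) = 7 \left(-25308\right) = -177156$)
$x - 456661 = -177156 - 456661 = -633817$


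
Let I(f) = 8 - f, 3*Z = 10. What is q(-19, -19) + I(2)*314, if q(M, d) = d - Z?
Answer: 5585/3 ≈ 1861.7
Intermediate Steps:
Z = 10/3 (Z = (1/3)*10 = 10/3 ≈ 3.3333)
q(M, d) = -10/3 + d (q(M, d) = d - 1*10/3 = d - 10/3 = -10/3 + d)
q(-19, -19) + I(2)*314 = (-10/3 - 19) + (8 - 1*2)*314 = -67/3 + (8 - 2)*314 = -67/3 + 6*314 = -67/3 + 1884 = 5585/3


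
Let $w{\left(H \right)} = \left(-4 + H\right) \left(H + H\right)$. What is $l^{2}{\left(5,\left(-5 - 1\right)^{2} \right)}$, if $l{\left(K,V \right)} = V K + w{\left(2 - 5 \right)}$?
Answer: $49284$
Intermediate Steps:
$w{\left(H \right)} = 2 H \left(-4 + H\right)$ ($w{\left(H \right)} = \left(-4 + H\right) 2 H = 2 H \left(-4 + H\right)$)
$l{\left(K,V \right)} = 42 + K V$ ($l{\left(K,V \right)} = V K + 2 \left(2 - 5\right) \left(-4 + \left(2 - 5\right)\right) = K V + 2 \left(-3\right) \left(-4 - 3\right) = K V + 2 \left(-3\right) \left(-7\right) = K V + 42 = 42 + K V$)
$l^{2}{\left(5,\left(-5 - 1\right)^{2} \right)} = \left(42 + 5 \left(-5 - 1\right)^{2}\right)^{2} = \left(42 + 5 \left(-6\right)^{2}\right)^{2} = \left(42 + 5 \cdot 36\right)^{2} = \left(42 + 180\right)^{2} = 222^{2} = 49284$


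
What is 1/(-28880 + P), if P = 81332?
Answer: 1/52452 ≈ 1.9065e-5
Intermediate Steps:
1/(-28880 + P) = 1/(-28880 + 81332) = 1/52452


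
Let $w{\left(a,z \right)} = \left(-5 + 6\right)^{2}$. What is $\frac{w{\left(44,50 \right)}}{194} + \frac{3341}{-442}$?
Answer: $- \frac{12456}{1649} \approx -7.5537$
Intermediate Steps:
$w{\left(a,z \right)} = 1$ ($w{\left(a,z \right)} = 1^{2} = 1$)
$\frac{w{\left(44,50 \right)}}{194} + \frac{3341}{-442} = 1 \cdot \frac{1}{194} + \frac{3341}{-442} = 1 \cdot \frac{1}{194} + 3341 \left(- \frac{1}{442}\right) = \frac{1}{194} - \frac{257}{34} = - \frac{12456}{1649}$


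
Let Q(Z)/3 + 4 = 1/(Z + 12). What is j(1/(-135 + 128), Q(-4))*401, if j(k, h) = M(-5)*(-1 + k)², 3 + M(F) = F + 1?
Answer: -25664/7 ≈ -3666.3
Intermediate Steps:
Q(Z) = -12 + 3/(12 + Z) (Q(Z) = -12 + 3/(Z + 12) = -12 + 3/(12 + Z))
M(F) = -2 + F (M(F) = -3 + (F + 1) = -3 + (1 + F) = -2 + F)
j(k, h) = -7*(-1 + k)² (j(k, h) = (-2 - 5)*(-1 + k)² = -7*(-1 + k)²)
j(1/(-135 + 128), Q(-4))*401 = -7*(-1 + 1/(-135 + 128))²*401 = -7*(-1 + 1/(-7))²*401 = -7*(-1 - ⅐)²*401 = -7*(-8/7)²*401 = -7*64/49*401 = -64/7*401 = -25664/7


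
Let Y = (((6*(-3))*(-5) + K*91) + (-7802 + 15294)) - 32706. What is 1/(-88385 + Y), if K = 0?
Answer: -1/113509 ≈ -8.8099e-6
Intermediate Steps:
Y = -25124 (Y = (((6*(-3))*(-5) + 0*91) + (-7802 + 15294)) - 32706 = ((-18*(-5) + 0) + 7492) - 32706 = ((90 + 0) + 7492) - 32706 = (90 + 7492) - 32706 = 7582 - 32706 = -25124)
1/(-88385 + Y) = 1/(-88385 - 25124) = 1/(-113509) = -1/113509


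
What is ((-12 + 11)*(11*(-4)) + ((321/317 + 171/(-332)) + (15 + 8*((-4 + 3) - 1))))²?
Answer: 20956774712449/11076299536 ≈ 1892.0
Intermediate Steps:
((-12 + 11)*(11*(-4)) + ((321/317 + 171/(-332)) + (15 + 8*((-4 + 3) - 1))))² = (-1*(-44) + ((321*(1/317) + 171*(-1/332)) + (15 + 8*(-1 - 1))))² = (44 + ((321/317 - 171/332) + (15 + 8*(-2))))² = (44 + (52365/105244 + (15 - 16)))² = (44 + (52365/105244 - 1))² = (44 - 52879/105244)² = (4577857/105244)² = 20956774712449/11076299536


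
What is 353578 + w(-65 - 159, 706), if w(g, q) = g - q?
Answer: 352648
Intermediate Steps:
353578 + w(-65 - 159, 706) = 353578 + ((-65 - 159) - 1*706) = 353578 + (-224 - 706) = 353578 - 930 = 352648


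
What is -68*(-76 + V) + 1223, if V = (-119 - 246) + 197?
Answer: 17815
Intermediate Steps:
V = -168 (V = -365 + 197 = -168)
-68*(-76 + V) + 1223 = -68*(-76 - 168) + 1223 = -68*(-244) + 1223 = 16592 + 1223 = 17815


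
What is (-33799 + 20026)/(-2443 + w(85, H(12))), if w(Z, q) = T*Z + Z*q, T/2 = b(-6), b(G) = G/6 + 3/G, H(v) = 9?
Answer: 13773/1933 ≈ 7.1252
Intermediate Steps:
b(G) = 3/G + G/6 (b(G) = G*(⅙) + 3/G = G/6 + 3/G = 3/G + G/6)
T = -3 (T = 2*(3/(-6) + (⅙)*(-6)) = 2*(3*(-⅙) - 1) = 2*(-½ - 1) = 2*(-3/2) = -3)
w(Z, q) = -3*Z + Z*q
(-33799 + 20026)/(-2443 + w(85, H(12))) = (-33799 + 20026)/(-2443 + 85*(-3 + 9)) = -13773/(-2443 + 85*6) = -13773/(-2443 + 510) = -13773/(-1933) = -13773*(-1/1933) = 13773/1933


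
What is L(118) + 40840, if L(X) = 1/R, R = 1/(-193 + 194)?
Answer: 40841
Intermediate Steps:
R = 1 (R = 1/1 = 1)
L(X) = 1 (L(X) = 1/1 = 1)
L(118) + 40840 = 1 + 40840 = 40841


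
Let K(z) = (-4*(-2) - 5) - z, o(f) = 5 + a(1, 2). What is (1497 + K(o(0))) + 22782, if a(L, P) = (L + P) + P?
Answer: 24272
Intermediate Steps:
a(L, P) = L + 2*P
o(f) = 10 (o(f) = 5 + (1 + 2*2) = 5 + (1 + 4) = 5 + 5 = 10)
K(z) = 3 - z (K(z) = (8 - 5) - z = 3 - z)
(1497 + K(o(0))) + 22782 = (1497 + (3 - 1*10)) + 22782 = (1497 + (3 - 10)) + 22782 = (1497 - 7) + 22782 = 1490 + 22782 = 24272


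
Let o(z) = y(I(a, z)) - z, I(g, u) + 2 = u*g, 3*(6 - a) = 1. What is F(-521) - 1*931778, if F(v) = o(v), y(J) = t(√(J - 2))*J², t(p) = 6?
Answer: 154311767/3 ≈ 5.1437e+7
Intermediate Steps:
a = 17/3 (a = 6 - ⅓*1 = 6 - ⅓ = 17/3 ≈ 5.6667)
I(g, u) = -2 + g*u (I(g, u) = -2 + u*g = -2 + g*u)
y(J) = 6*J²
o(z) = -z + 6*(-2 + 17*z/3)² (o(z) = 6*(-2 + 17*z/3)² - z = -z + 6*(-2 + 17*z/3)²)
F(v) = 24 - 137*v + 578*v²/3
F(-521) - 1*931778 = (24 - 137*(-521) + (578/3)*(-521)²) - 1*931778 = (24 + 71377 + (578/3)*271441) - 931778 = (24 + 71377 + 156892898/3) - 931778 = 157107101/3 - 931778 = 154311767/3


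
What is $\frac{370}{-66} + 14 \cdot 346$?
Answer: $\frac{159667}{33} \approx 4838.4$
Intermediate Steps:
$\frac{370}{-66} + 14 \cdot 346 = 370 \left(- \frac{1}{66}\right) + 4844 = - \frac{185}{33} + 4844 = \frac{159667}{33}$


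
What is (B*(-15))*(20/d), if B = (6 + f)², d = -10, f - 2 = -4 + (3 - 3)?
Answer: 480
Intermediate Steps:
f = -2 (f = 2 + (-4 + (3 - 3)) = 2 + (-4 + 0) = 2 - 4 = -2)
B = 16 (B = (6 - 2)² = 4² = 16)
(B*(-15))*(20/d) = (16*(-15))*(20/(-10)) = -4800*(-1)/10 = -240*(-2) = 480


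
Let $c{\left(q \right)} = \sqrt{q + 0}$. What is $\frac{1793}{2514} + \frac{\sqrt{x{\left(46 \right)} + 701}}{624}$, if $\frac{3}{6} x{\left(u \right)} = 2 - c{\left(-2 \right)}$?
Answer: $\frac{1793}{2514} + \frac{\sqrt{705 - 2 i \sqrt{2}}}{624} \approx 0.75576 - 8.5356 \cdot 10^{-5} i$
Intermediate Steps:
$c{\left(q \right)} = \sqrt{q}$
$x{\left(u \right)} = 4 - 2 i \sqrt{2}$ ($x{\left(u \right)} = 2 \left(2 - \sqrt{-2}\right) = 2 \left(2 - i \sqrt{2}\right) = 4 - 2 i \sqrt{2}$)
$\frac{1793}{2514} + \frac{\sqrt{x{\left(46 \right)} + 701}}{624} = \frac{1793}{2514} + \frac{\sqrt{\left(4 - 2 i \sqrt{2}\right) + 701}}{624} = 1793 \cdot \frac{1}{2514} + \sqrt{705 - 2 i \sqrt{2}} \cdot \frac{1}{624} = \frac{1793}{2514} + \frac{\sqrt{705 - 2 i \sqrt{2}}}{624}$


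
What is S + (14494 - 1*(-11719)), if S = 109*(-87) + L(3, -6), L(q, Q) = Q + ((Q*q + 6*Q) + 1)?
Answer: 16671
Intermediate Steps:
L(q, Q) = 1 + 7*Q + Q*q (L(q, Q) = Q + ((6*Q + Q*q) + 1) = Q + (1 + 6*Q + Q*q) = 1 + 7*Q + Q*q)
S = -9542 (S = 109*(-87) + (1 + 7*(-6) - 6*3) = -9483 + (1 - 42 - 18) = -9483 - 59 = -9542)
S + (14494 - 1*(-11719)) = -9542 + (14494 - 1*(-11719)) = -9542 + (14494 + 11719) = -9542 + 26213 = 16671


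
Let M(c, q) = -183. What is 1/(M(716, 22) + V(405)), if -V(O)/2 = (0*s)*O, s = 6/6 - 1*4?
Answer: -1/183 ≈ -0.0054645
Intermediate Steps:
s = -3 (s = 6*(1/6) - 4 = 1 - 4 = -3)
V(O) = 0 (V(O) = -2*0*(-3)*O = -0*O = -2*0 = 0)
1/(M(716, 22) + V(405)) = 1/(-183 + 0) = 1/(-183) = -1/183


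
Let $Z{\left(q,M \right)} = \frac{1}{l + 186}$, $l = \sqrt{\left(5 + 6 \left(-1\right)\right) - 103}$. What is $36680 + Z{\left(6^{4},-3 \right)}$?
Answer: $\frac{636398093}{17350} - \frac{i \sqrt{26}}{17350} \approx 36680.0 - 0.00029389 i$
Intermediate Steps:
$l = 2 i \sqrt{26}$ ($l = \sqrt{\left(5 - 6\right) - 103} = \sqrt{-1 - 103} = \sqrt{-104} = 2 i \sqrt{26} \approx 10.198 i$)
$Z{\left(q,M \right)} = \frac{1}{186 + 2 i \sqrt{26}}$ ($Z{\left(q,M \right)} = \frac{1}{2 i \sqrt{26} + 186} = \frac{1}{186 + 2 i \sqrt{26}}$)
$36680 + Z{\left(6^{4},-3 \right)} = 36680 + \left(\frac{93}{17350} - \frac{i \sqrt{26}}{17350}\right) = \frac{636398093}{17350} - \frac{i \sqrt{26}}{17350}$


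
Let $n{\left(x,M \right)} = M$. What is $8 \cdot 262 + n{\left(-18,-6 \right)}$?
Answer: $2090$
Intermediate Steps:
$8 \cdot 262 + n{\left(-18,-6 \right)} = 8 \cdot 262 - 6 = 2096 - 6 = 2090$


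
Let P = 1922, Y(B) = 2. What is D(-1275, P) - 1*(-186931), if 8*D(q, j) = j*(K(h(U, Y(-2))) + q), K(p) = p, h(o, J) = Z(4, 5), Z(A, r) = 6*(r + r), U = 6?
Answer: -419891/4 ≈ -1.0497e+5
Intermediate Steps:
Z(A, r) = 12*r (Z(A, r) = 6*(2*r) = 12*r)
h(o, J) = 60 (h(o, J) = 12*5 = 60)
D(q, j) = j*(60 + q)/8 (D(q, j) = (j*(60 + q))/8 = j*(60 + q)/8)
D(-1275, P) - 1*(-186931) = (⅛)*1922*(60 - 1275) - 1*(-186931) = (⅛)*1922*(-1215) + 186931 = -1167615/4 + 186931 = -419891/4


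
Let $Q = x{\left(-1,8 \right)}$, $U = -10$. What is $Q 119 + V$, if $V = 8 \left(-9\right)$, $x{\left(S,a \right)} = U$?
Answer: $-1262$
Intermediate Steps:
$x{\left(S,a \right)} = -10$
$Q = -10$
$V = -72$
$Q 119 + V = \left(-10\right) 119 - 72 = -1190 - 72 = -1262$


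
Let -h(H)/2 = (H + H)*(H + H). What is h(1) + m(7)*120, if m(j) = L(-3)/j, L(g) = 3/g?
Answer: -176/7 ≈ -25.143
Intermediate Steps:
m(j) = -1/j (m(j) = (3/(-3))/j = (3*(-⅓))/j = -1/j)
h(H) = -8*H² (h(H) = -2*(H + H)*(H + H) = -2*2*H*2*H = -8*H²)
h(1) + m(7)*120 = -8*1² - 1/7*120 = -8*1 - 1*⅐*120 = -8 - ⅐*120 = -8 - 120/7 = -176/7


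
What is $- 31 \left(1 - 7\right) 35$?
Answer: $6510$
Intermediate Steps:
$- 31 \left(1 - 7\right) 35 = \left(-31\right) \left(-6\right) 35 = 186 \cdot 35 = 6510$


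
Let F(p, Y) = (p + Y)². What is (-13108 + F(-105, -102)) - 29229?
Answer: 512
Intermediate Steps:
F(p, Y) = (Y + p)²
(-13108 + F(-105, -102)) - 29229 = (-13108 + (-102 - 105)²) - 29229 = (-13108 + (-207)²) - 29229 = (-13108 + 42849) - 29229 = 29741 - 29229 = 512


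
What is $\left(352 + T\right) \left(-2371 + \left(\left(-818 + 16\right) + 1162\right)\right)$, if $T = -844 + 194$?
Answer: $599278$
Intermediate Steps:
$T = -650$
$\left(352 + T\right) \left(-2371 + \left(\left(-818 + 16\right) + 1162\right)\right) = \left(352 - 650\right) \left(-2371 + \left(\left(-818 + 16\right) + 1162\right)\right) = - 298 \left(-2371 + \left(-802 + 1162\right)\right) = - 298 \left(-2371 + 360\right) = \left(-298\right) \left(-2011\right) = 599278$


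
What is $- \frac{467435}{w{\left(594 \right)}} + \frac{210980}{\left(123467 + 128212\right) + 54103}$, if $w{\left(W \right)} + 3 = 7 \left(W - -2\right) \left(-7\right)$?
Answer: $\frac{74547651015}{4465487437} \approx 16.694$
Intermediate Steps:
$w{\left(W \right)} = -101 - 49 W$ ($w{\left(W \right)} = -3 + 7 \left(W - -2\right) \left(-7\right) = -3 + 7 \left(W + 2\right) \left(-7\right) = -3 + 7 \left(2 + W\right) \left(-7\right) = -3 + \left(14 + 7 W\right) \left(-7\right) = -3 - \left(98 + 49 W\right) = -101 - 49 W$)
$- \frac{467435}{w{\left(594 \right)}} + \frac{210980}{\left(123467 + 128212\right) + 54103} = - \frac{467435}{-101 - 29106} + \frac{210980}{\left(123467 + 128212\right) + 54103} = - \frac{467435}{-101 - 29106} + \frac{210980}{251679 + 54103} = - \frac{467435}{-29207} + \frac{210980}{305782} = \left(-467435\right) \left(- \frac{1}{29207}\right) + 210980 \cdot \frac{1}{305782} = \frac{467435}{29207} + \frac{105490}{152891} = \frac{74547651015}{4465487437}$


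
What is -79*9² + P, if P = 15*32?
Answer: -5919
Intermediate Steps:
P = 480
-79*9² + P = -79*9² + 480 = -79*81 + 480 = -6399 + 480 = -5919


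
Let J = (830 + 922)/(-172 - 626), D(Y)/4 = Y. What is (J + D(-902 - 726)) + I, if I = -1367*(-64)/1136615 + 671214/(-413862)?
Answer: -67941181530104387/10427238949715 ≈ -6515.7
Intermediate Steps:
D(Y) = 4*Y
I = -121117323659/78400292855 (I = 87488*(1/1136615) + 671214*(-1/413862) = 87488/1136615 - 111869/68977 = -121117323659/78400292855 ≈ -1.5449)
J = -292/133 (J = 1752/(-798) = -1/798*1752 = -292/133 ≈ -2.1955)
(J + D(-902 - 726)) + I = (-292/133 + 4*(-902 - 726)) - 121117323659/78400292855 = (-292/133 + 4*(-1628)) - 121117323659/78400292855 = (-292/133 - 6512) - 121117323659/78400292855 = -866388/133 - 121117323659/78400292855 = -67941181530104387/10427238949715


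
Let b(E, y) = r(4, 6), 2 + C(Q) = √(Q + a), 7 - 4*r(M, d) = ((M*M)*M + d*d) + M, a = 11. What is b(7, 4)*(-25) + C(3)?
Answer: 2417/4 + √14 ≈ 607.99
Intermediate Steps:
r(M, d) = 7/4 - M/4 - M³/4 - d²/4 (r(M, d) = 7/4 - (((M*M)*M + d*d) + M)/4 = 7/4 - ((M²*M + d²) + M)/4 = 7/4 - ((M³ + d²) + M)/4 = 7/4 - (M + M³ + d²)/4 = 7/4 + (-M/4 - M³/4 - d²/4) = 7/4 - M/4 - M³/4 - d²/4)
C(Q) = -2 + √(11 + Q) (C(Q) = -2 + √(Q + 11) = -2 + √(11 + Q))
b(E, y) = -97/4 (b(E, y) = 7/4 - ¼*4 - ¼*4³ - ¼*6² = 7/4 - 1 - ¼*64 - ¼*36 = 7/4 - 1 - 16 - 9 = -97/4)
b(7, 4)*(-25) + C(3) = -97/4*(-25) + (-2 + √(11 + 3)) = 2425/4 + (-2 + √14) = 2417/4 + √14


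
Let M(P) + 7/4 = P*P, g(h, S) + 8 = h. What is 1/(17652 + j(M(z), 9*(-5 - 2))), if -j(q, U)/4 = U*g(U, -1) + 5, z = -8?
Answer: -1/260 ≈ -0.0038462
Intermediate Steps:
g(h, S) = -8 + h
M(P) = -7/4 + P² (M(P) = -7/4 + P*P = -7/4 + P²)
j(q, U) = -20 - 4*U*(-8 + U) (j(q, U) = -4*(U*(-8 + U) + 5) = -4*(5 + U*(-8 + U)) = -20 - 4*U*(-8 + U))
1/(17652 + j(M(z), 9*(-5 - 2))) = 1/(17652 + (-20 - 4*9*(-5 - 2)*(-8 + 9*(-5 - 2)))) = 1/(17652 + (-20 - 4*9*(-7)*(-8 + 9*(-7)))) = 1/(17652 + (-20 - 4*(-63)*(-8 - 63))) = 1/(17652 + (-20 - 4*(-63)*(-71))) = 1/(17652 + (-20 - 17892)) = 1/(17652 - 17912) = 1/(-260) = -1/260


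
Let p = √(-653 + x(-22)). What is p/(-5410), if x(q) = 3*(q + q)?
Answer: -I*√785/5410 ≈ -0.0051789*I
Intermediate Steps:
x(q) = 6*q (x(q) = 3*(2*q) = 6*q)
p = I*√785 (p = √(-653 + 6*(-22)) = √(-653 - 132) = √(-785) = I*√785 ≈ 28.018*I)
p/(-5410) = (I*√785)/(-5410) = (I*√785)*(-1/5410) = -I*√785/5410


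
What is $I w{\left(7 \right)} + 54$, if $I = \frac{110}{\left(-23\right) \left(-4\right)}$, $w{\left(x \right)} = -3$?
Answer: $\frac{2319}{46} \approx 50.413$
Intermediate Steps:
$I = \frac{55}{46}$ ($I = \frac{110}{92} = 110 \cdot \frac{1}{92} = \frac{55}{46} \approx 1.1957$)
$I w{\left(7 \right)} + 54 = \frac{55}{46} \left(-3\right) + 54 = - \frac{165}{46} + 54 = \frac{2319}{46}$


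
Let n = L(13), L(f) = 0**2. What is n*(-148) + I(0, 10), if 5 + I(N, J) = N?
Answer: -5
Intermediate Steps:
I(N, J) = -5 + N
L(f) = 0
n = 0
n*(-148) + I(0, 10) = 0*(-148) + (-5 + 0) = 0 - 5 = -5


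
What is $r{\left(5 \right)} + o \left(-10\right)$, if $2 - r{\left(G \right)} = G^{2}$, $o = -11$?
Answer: $87$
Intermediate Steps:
$r{\left(G \right)} = 2 - G^{2}$
$r{\left(5 \right)} + o \left(-10\right) = \left(2 - 5^{2}\right) - -110 = \left(2 - 25\right) + 110 = -23 + 110 = 87$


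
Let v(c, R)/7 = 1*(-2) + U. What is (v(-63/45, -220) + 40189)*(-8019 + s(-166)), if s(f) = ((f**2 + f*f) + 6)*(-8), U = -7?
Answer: -18015089338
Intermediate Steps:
v(c, R) = -63 (v(c, R) = 7*(1*(-2) - 7) = 7*(-2 - 7) = 7*(-9) = -63)
s(f) = -48 - 16*f**2 (s(f) = ((f**2 + f**2) + 6)*(-8) = (2*f**2 + 6)*(-8) = (6 + 2*f**2)*(-8) = -48 - 16*f**2)
(v(-63/45, -220) + 40189)*(-8019 + s(-166)) = (-63 + 40189)*(-8019 + (-48 - 16*(-166)**2)) = 40126*(-8019 + (-48 - 16*27556)) = 40126*(-8019 + (-48 - 440896)) = 40126*(-8019 - 440944) = 40126*(-448963) = -18015089338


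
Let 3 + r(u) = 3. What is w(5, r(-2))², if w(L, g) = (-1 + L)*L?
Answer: 400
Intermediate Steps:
r(u) = 0 (r(u) = -3 + 3 = 0)
w(L, g) = L*(-1 + L)
w(5, r(-2))² = (5*(-1 + 5))² = (5*4)² = 20² = 400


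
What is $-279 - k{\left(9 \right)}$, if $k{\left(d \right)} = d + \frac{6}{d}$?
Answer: $- \frac{866}{3} \approx -288.67$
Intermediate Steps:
$-279 - k{\left(9 \right)} = -279 - \left(9 + \frac{6}{9}\right) = -279 - \left(9 + 6 \cdot \frac{1}{9}\right) = -279 - \left(9 + \frac{2}{3}\right) = -279 - \frac{29}{3} = - \frac{866}{3}$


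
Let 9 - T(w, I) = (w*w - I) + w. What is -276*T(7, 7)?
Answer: 11040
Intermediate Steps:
T(w, I) = 9 + I - w - w**2 (T(w, I) = 9 - ((w*w - I) + w) = 9 - ((w**2 - I) + w) = 9 - (w + w**2 - I) = 9 + (I - w - w**2) = 9 + I - w - w**2)
-276*T(7, 7) = -276*(9 + 7 - 1*7 - 1*7**2) = -276*(9 + 7 - 7 - 1*49) = -276*(9 + 7 - 7 - 49) = -276*(-40) = 11040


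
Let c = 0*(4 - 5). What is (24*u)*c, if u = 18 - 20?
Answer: 0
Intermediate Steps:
u = -2
c = 0 (c = 0*(-1) = 0)
(24*u)*c = (24*(-2))*0 = -48*0 = 0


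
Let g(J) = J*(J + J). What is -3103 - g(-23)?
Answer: -4161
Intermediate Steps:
g(J) = 2*J**2 (g(J) = J*(2*J) = 2*J**2)
-3103 - g(-23) = -3103 - 2*(-23)**2 = -3103 - 2*529 = -3103 - 1*1058 = -3103 - 1058 = -4161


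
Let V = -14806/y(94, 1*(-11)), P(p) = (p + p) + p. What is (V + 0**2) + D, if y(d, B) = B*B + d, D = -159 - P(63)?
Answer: -89626/215 ≈ -416.87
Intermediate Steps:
P(p) = 3*p (P(p) = 2*p + p = 3*p)
D = -348 (D = -159 - 3*63 = -159 - 1*189 = -159 - 189 = -348)
y(d, B) = d + B**2 (y(d, B) = B**2 + d = d + B**2)
V = -14806/215 (V = -14806/(94 + (1*(-11))**2) = -14806/(94 + (-11)**2) = -14806/(94 + 121) = -14806/215 ≈ -68.865)
(V + 0**2) + D = (-14806/215 + 0**2) - 348 = (-14806/215 + 0) - 348 = -14806/215 - 348 = -89626/215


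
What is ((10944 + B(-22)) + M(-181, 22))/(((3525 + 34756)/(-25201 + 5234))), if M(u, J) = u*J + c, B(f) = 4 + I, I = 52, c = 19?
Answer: -140507779/38281 ≈ -3670.4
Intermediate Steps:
B(f) = 56 (B(f) = 4 + 52 = 56)
M(u, J) = 19 + J*u (M(u, J) = u*J + 19 = J*u + 19 = 19 + J*u)
((10944 + B(-22)) + M(-181, 22))/(((3525 + 34756)/(-25201 + 5234))) = ((10944 + 56) + (19 + 22*(-181)))/(((3525 + 34756)/(-25201 + 5234))) = (11000 + (19 - 3982))/((38281/(-19967))) = (11000 - 3963)/((38281*(-1/19967))) = 7037/(-38281/19967) = 7037*(-19967/38281) = -140507779/38281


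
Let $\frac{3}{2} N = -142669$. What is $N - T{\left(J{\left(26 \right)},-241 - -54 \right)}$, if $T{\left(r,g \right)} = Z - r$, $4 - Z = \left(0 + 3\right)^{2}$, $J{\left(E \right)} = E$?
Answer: $- \frac{285245}{3} \approx -95082.0$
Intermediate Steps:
$N = - \frac{285338}{3}$ ($N = \frac{2}{3} \left(-142669\right) = - \frac{285338}{3} \approx -95113.0$)
$Z = -5$ ($Z = 4 - \left(0 + 3\right)^{2} = 4 - 3^{2} = 4 - 9 = -5$)
$T{\left(r,g \right)} = -5 - r$
$N - T{\left(J{\left(26 \right)},-241 - -54 \right)} = - \frac{285338}{3} - \left(-5 - 26\right) = - \frac{285338}{3} - -31 = - \frac{285338}{3} + 31 = - \frac{285245}{3}$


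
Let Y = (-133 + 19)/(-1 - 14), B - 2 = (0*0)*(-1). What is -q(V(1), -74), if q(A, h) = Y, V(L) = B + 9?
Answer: -38/5 ≈ -7.6000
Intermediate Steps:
B = 2 (B = 2 + (0*0)*(-1) = 2 + 0*(-1) = 2 + 0 = 2)
Y = 38/5 (Y = -114/(-15) = -114*(-1/15) = 38/5 ≈ 7.6000)
V(L) = 11 (V(L) = 2 + 9 = 11)
q(A, h) = 38/5
-q(V(1), -74) = -1*38/5 = -38/5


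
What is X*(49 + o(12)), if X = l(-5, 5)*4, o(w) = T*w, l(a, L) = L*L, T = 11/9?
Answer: 19100/3 ≈ 6366.7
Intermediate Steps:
T = 11/9 (T = 11*(1/9) = 11/9 ≈ 1.2222)
l(a, L) = L**2
o(w) = 11*w/9
X = 100 (X = 5**2*4 = 25*4 = 100)
X*(49 + o(12)) = 100*(49 + (11/9)*12) = 100*(49 + 44/3) = 100*(191/3) = 19100/3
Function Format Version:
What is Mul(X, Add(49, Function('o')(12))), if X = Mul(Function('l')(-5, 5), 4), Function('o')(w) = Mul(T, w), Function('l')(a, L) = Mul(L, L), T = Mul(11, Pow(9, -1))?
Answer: Rational(19100, 3) ≈ 6366.7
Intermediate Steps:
T = Rational(11, 9) (T = Mul(11, Rational(1, 9)) = Rational(11, 9) ≈ 1.2222)
Function('l')(a, L) = Pow(L, 2)
Function('o')(w) = Mul(Rational(11, 9), w)
X = 100 (X = Mul(Pow(5, 2), 4) = Mul(25, 4) = 100)
Mul(X, Add(49, Function('o')(12))) = Mul(100, Add(49, Mul(Rational(11, 9), 12))) = Mul(100, Add(49, Rational(44, 3))) = Mul(100, Rational(191, 3)) = Rational(19100, 3)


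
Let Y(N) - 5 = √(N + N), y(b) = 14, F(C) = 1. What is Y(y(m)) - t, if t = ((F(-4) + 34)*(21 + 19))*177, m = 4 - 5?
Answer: -247795 + 2*√7 ≈ -2.4779e+5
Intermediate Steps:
m = -1
t = 247800 (t = ((1 + 34)*(21 + 19))*177 = (35*40)*177 = 1400*177 = 247800)
Y(N) = 5 + √2*√N (Y(N) = 5 + √(N + N) = 5 + √(2*N) = 5 + √2*√N)
Y(y(m)) - t = (5 + √2*√14) - 1*247800 = (5 + 2*√7) - 247800 = -247795 + 2*√7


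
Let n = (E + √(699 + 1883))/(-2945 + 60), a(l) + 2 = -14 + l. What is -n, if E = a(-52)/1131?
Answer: -68/3262935 + √2582/2885 ≈ 0.017592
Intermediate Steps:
a(l) = -16 + l (a(l) = -2 + (-14 + l) = -16 + l)
E = -68/1131 (E = (-16 - 52)/1131 = -68*1/1131 = -68/1131 ≈ -0.060124)
n = 68/3262935 - √2582/2885 (n = (-68/1131 + √(699 + 1883))/(-2945 + 60) = (-68/1131 + √2582)/(-2885) = (-68/1131 + √2582)*(-1/2885) = 68/3262935 - √2582/2885 ≈ -0.017592)
-n = -(68/3262935 - √2582/2885) = -68/3262935 + √2582/2885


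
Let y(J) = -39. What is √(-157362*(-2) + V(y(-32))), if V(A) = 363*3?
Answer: 23*√597 ≈ 561.97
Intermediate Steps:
V(A) = 1089
√(-157362*(-2) + V(y(-32))) = √(-157362*(-2) + 1089) = √(314724 + 1089) = √315813 = 23*√597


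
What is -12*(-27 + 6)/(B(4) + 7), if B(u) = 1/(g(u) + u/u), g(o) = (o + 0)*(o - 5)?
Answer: 189/5 ≈ 37.800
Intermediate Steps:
g(o) = o*(-5 + o)
B(u) = 1/(1 + u*(-5 + u)) (B(u) = 1/(u*(-5 + u) + u/u) = 1/(u*(-5 + u) + 1) = 1/(1 + u*(-5 + u)))
-12*(-27 + 6)/(B(4) + 7) = -12*(-27 + 6)/(1/(1 + 4*(-5 + 4)) + 7) = -(-252)/(1/(1 + 4*(-1)) + 7) = -(-252)/(1/(1 - 4) + 7) = -(-252)/(1/(-3) + 7) = -(-252)/(-⅓ + 7) = -(-252)/20/3 = -(-252)*3/20 = -12*(-63/20) = 189/5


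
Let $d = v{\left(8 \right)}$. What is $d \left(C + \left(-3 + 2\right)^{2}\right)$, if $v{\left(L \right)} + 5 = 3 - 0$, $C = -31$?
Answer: $60$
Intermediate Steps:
$v{\left(L \right)} = -2$ ($v{\left(L \right)} = -5 + \left(3 - 0\right) = -5 + \left(3 + 0\right) = -5 + 3 = -2$)
$d = -2$
$d \left(C + \left(-3 + 2\right)^{2}\right) = - 2 \left(-31 + \left(-3 + 2\right)^{2}\right) = - 2 \left(-31 + \left(-1\right)^{2}\right) = - 2 \left(-31 + 1\right) = \left(-2\right) \left(-30\right) = 60$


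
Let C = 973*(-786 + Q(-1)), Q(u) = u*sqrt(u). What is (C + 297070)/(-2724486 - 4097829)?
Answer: 467708/6822315 + 973*I/6822315 ≈ 0.068556 + 0.00014262*I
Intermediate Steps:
Q(u) = u**(3/2)
C = -764778 - 973*I (C = 973*(-786 + (-1)**(3/2)) = 973*(-786 - I) = -764778 - 973*I ≈ -7.6478e+5 - 973.0*I)
(C + 297070)/(-2724486 - 4097829) = ((-764778 - 973*I) + 297070)/(-2724486 - 4097829) = (-467708 - 973*I)/(-6822315) = (-467708 - 973*I)*(-1/6822315) = 467708/6822315 + 973*I/6822315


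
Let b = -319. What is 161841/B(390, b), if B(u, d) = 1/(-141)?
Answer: -22819581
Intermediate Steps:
B(u, d) = -1/141
161841/B(390, b) = 161841/(-1/141) = 161841*(-141) = -22819581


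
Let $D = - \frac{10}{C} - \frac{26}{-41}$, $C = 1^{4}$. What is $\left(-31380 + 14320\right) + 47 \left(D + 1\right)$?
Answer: $- \frac{715581}{41} \approx -17453.0$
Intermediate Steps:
$C = 1$
$D = - \frac{384}{41}$ ($D = - \frac{10}{1} - \frac{26}{-41} = \left(-10\right) 1 - - \frac{26}{41} = -10 + \frac{26}{41} = - \frac{384}{41} \approx -9.3659$)
$\left(-31380 + 14320\right) + 47 \left(D + 1\right) = \left(-31380 + 14320\right) + 47 \left(- \frac{384}{41} + 1\right) = -17060 + 47 \left(- \frac{343}{41}\right) = -17060 - \frac{16121}{41} = - \frac{715581}{41}$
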